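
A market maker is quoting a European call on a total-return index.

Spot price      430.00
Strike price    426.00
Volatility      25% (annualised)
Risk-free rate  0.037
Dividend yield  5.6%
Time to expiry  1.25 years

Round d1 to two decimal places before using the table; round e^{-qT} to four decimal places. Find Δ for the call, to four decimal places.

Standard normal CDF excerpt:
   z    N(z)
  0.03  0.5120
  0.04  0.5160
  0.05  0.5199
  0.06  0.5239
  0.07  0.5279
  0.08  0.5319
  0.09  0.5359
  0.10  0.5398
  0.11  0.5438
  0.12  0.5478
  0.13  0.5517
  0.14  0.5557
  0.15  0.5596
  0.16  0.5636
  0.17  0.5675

0.4997

T = 1.25;  σ√T = 0.2795
d₁ = [ln(430/426) + (0.037 − 0.056 + 0.25²/2)·1.25] / 0.2795 = [0.0093 + 0.0153] / 0.2795 = 0.0882 ⇒ 0.09
N(d₁) = N(0.09) = 0.5359
Δ_call = e^(−qT)·N(d₁) = 0.9324·0.5359 = 0.4997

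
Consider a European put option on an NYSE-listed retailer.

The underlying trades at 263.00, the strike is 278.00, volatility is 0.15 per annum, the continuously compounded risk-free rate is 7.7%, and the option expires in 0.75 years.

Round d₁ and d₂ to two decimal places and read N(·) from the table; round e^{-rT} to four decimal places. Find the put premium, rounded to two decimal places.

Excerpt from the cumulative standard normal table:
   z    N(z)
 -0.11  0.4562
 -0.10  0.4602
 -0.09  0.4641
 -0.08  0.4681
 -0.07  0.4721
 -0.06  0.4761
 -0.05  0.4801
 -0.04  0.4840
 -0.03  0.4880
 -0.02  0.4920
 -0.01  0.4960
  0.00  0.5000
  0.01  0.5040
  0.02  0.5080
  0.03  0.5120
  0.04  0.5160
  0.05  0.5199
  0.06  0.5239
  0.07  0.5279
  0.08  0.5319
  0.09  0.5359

13.31

T = 0.75;  σ√T = 0.1299
d₁ = [ln(263/278) + (0.077 + 0.15²/2)·0.75] / 0.1299 = [-0.0555 + 0.0662] / 0.1299 = 0.0825 which rounds to 0.08
d₂ = d₁ − σ√T = 0.0825 − 0.1299 = -0.0474 which rounds to -0.05
exp(−rT) = exp(−0.077·0.75) = 0.9439
N(−d₂) = N(0.05) = 0.5199;  N(−d₁) = N(-0.08) = 0.4681
P = 278·0.9439·0.5199 − 263·0.4681 = 136.4239 − 123.1103 = 13.3136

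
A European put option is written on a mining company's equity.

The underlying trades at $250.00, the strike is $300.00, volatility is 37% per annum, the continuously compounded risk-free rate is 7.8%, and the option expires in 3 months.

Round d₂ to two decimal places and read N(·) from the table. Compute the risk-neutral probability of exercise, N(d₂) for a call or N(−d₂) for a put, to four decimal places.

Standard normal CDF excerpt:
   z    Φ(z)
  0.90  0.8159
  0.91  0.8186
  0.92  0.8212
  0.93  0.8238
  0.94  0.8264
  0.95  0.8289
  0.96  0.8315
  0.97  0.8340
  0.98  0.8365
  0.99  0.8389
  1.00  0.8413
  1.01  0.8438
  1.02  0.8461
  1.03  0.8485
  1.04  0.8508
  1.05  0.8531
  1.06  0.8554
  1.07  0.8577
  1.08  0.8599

σ√T = 0.37 × 0.5000 = 0.1850
d₁ = [ln(250/300) + (0.078 + 0.37²/2)·0.25] / 0.1850 = [-0.1823 + 0.0366] / 0.1850 = -0.7876 → -0.79
d₂ = d₁ − σ√T = -0.7876 − 0.1850 = -0.9726 → -0.97
Risk-neutral Pr[S_T < K] = N(−d₂) = N(0.97) = 0.8340

0.8340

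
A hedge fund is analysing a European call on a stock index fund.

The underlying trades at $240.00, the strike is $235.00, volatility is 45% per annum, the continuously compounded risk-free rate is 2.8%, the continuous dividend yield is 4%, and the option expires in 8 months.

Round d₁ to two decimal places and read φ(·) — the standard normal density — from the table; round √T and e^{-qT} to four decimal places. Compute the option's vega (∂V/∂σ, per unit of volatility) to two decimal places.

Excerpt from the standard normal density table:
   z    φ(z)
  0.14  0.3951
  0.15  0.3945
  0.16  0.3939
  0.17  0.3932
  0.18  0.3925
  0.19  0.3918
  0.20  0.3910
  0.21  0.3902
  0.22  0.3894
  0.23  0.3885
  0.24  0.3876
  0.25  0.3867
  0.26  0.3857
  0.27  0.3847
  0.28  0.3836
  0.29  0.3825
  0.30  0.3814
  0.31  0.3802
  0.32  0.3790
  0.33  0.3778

74.30

σ√T = 0.45 × 0.8165 = 0.3674
ln(S/K) + (r − q + σ²/2)T = ln(240/235) + (0.028 − 0.04 + 0.45²/2)·0.6667 = 0.0211 + 0.0595 = 0.0806
d₁ = 0.0806 / 0.3674 = 0.2192 ≈ 0.22
√T = √0.6667 = 0.8165
φ(d₁) = φ(0.22) = 0.3894
e^(−qT) = e^(−0.04·0.6667) = 0.9737
vega = S·e^(−qT)·φ(d₁)·√T = 240·0.9737·0.3894·0.8165 = 74.3000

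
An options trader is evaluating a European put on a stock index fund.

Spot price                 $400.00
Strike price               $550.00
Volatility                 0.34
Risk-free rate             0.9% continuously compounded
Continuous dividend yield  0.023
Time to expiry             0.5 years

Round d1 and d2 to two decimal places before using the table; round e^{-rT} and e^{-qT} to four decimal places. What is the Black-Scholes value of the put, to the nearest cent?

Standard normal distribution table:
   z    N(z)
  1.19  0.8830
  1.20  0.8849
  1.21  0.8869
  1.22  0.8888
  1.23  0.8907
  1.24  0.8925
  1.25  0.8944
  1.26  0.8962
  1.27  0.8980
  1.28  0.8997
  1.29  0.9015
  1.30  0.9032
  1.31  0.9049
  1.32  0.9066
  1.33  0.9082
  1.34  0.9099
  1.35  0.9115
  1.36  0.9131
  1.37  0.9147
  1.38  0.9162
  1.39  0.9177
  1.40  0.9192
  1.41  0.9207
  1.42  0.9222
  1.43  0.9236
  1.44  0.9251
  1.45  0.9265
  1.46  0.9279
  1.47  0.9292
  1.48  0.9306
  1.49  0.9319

T = 0.5;  σ√T = 0.2404
ln(S/K) + (r − q + σ²/2)T = ln(400/550) + (0.009 − 0.023 + 0.34²/2)·0.5 = -0.3185 + 0.0219 = -0.2966
d₁ = -0.2966 / 0.2404 = -1.2335 ⇒ -1.23
d₂ = d₁ − σ√T = -1.2335 − 0.2404 = -1.4739 ⇒ -1.47
exp(−qT) = exp(−0.023·0.5) = 0.9886;  exp(−rT) = exp(−0.009·0.5) = 0.9955
N(−d₂) = N(1.47) = 0.9292;  N(−d₁) = N(1.23) = 0.8907
P = 550·0.9955·0.9292 − 400·0.9886·0.8907 = 508.7602 − 352.2184 = 156.5418

$156.54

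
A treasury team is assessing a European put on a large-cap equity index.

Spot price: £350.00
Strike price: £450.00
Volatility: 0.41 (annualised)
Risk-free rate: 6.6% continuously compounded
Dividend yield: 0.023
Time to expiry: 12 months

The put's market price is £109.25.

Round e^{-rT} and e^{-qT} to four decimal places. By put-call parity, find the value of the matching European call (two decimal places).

e^(−qT) = e^(−0.023·1) = 0.9773;  e^(−rT) = e^(−0.066·1) = 0.9361
Put-call parity: C − P = S·e^(−qT) − K·e^(−rT) = 350·0.9773 − 450·0.9361 = 342.0550 − 421.2450 = -79.1900
C = P + (C − P) = 109.25 + (-79.1900) = 30.0600

£30.06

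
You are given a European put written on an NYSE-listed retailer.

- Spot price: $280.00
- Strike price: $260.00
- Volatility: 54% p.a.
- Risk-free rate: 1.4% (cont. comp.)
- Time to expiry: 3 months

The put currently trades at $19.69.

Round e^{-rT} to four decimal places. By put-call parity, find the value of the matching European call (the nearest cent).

$40.60

e^(−rT) = e^(−0.014·0.25) = 0.9965
Put-call parity: C − P = S − K·e^(−rT) = 280 − 260·0.9965 = 280 − 259.0900 = 20.9100
C = P + (C − P) = 19.69 + (20.9100) = 40.6000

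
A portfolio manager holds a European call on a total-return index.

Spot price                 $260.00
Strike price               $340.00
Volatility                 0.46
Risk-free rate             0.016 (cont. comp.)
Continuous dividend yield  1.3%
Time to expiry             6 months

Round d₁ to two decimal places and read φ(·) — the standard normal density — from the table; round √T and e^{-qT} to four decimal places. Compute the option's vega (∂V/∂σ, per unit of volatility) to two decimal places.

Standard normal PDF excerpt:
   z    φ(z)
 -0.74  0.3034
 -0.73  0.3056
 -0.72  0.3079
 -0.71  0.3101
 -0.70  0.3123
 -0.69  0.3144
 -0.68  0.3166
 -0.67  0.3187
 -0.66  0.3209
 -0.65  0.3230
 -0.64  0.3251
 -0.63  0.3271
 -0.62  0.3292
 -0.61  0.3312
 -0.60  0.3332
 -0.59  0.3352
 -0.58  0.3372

58.61

T = 0.5;  σ√T = 0.3253
ln(S/K) + (r − q + σ²/2)T = ln(260/340) + (0.016 − 0.013 + 0.46²/2)·0.5 = -0.2683 + 0.0544 = -0.2139
d₁ = -0.2139 / 0.3253 = -0.6575 ⇒ -0.66
√T = √0.5 = 0.7071
φ(d₁) = φ(-0.66) = 0.3209
exp(−qT) = exp(−0.013·0.5) = 0.9935
vega = S·exp(−qT)·φ(d₁)·√T = 260·0.9935·0.3209·0.7071 = 58.6127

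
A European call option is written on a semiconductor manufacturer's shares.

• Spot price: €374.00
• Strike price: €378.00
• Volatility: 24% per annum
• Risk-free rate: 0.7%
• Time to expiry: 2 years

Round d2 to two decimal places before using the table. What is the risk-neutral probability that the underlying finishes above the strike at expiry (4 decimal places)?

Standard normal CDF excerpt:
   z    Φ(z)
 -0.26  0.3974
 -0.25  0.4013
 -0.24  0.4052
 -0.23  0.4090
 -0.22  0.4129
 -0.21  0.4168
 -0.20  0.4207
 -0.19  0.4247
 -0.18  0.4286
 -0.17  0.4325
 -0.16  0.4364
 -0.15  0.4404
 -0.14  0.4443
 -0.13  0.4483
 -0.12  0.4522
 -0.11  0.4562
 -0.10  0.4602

0.4364

σ√T = 0.24·√2 = 0.3394
d₁ = [ln(374/378) + (0.007 + 0.24²/2)·2] / 0.3394 = [-0.0106 + 0.0716] / 0.3394 = 0.1796 ≈ 0.18
d₂ = d₁ − σ√T = 0.1796 − 0.3394 = -0.1598 ≈ -0.16
Risk-neutral Pr[S_T > K] = N(d₂) = N(-0.16) = 0.4364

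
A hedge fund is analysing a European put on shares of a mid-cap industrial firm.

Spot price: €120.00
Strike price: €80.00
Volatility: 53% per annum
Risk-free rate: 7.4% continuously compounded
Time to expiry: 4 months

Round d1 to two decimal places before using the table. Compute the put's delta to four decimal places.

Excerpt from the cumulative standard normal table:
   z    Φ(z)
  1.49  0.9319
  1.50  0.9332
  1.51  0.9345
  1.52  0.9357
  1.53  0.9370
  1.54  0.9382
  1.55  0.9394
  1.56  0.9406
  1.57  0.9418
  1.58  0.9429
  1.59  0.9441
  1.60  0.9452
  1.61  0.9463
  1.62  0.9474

σ√T = 0.53 × 0.5774 = 0.3060
ln(S/K) + (r + σ²/2)T = ln(120/80) + (0.074 + 0.53²/2)·0.3333 = 0.4055 + 0.0715 = 0.4769
d₁ = 0.4769 / 0.3060 = 1.5587 ⇒ 1.56
N(d₁) = N(1.56) = 0.9406
Δ_put = N(d₁) − 1 = 0.9406 − 1 = -0.0594

-0.0594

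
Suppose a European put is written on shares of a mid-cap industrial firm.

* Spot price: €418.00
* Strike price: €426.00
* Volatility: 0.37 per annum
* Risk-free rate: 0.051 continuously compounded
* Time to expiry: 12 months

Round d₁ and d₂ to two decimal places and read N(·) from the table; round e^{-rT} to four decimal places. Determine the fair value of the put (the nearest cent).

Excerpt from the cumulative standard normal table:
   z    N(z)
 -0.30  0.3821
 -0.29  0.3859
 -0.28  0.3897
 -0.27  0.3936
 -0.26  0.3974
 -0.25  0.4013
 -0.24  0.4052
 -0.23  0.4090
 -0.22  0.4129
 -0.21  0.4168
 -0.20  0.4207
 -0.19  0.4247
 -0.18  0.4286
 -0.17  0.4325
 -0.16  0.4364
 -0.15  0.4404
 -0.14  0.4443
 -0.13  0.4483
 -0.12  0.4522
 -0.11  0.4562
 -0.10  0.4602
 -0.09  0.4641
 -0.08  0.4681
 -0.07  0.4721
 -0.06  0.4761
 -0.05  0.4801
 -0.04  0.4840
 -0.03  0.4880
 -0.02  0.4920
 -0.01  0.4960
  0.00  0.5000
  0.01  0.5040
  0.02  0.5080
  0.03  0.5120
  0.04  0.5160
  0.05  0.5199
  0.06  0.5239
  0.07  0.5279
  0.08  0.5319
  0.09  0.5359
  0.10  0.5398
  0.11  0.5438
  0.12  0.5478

σ√T = 0.37·√1 = 0.3700
d₁ = [ln(418/426) + (0.051 + 0.37²/2)·1] / 0.3700 = [-0.0190 + 0.1195] / 0.3700 = 0.2716 ⇒ 0.27
d₂ = d₁ − σ√T = 0.2716 − 0.3700 = -0.0984 ⇒ -0.10
exp(−rT) = exp(−0.051·1) = 0.9503
N(−d₂) = N(0.10) = 0.5398;  N(−d₁) = N(-0.27) = 0.3936
P = 426·0.9503·0.5398 − 418·0.3936 = 218.5260 − 164.5248 = 54.0012

€54.00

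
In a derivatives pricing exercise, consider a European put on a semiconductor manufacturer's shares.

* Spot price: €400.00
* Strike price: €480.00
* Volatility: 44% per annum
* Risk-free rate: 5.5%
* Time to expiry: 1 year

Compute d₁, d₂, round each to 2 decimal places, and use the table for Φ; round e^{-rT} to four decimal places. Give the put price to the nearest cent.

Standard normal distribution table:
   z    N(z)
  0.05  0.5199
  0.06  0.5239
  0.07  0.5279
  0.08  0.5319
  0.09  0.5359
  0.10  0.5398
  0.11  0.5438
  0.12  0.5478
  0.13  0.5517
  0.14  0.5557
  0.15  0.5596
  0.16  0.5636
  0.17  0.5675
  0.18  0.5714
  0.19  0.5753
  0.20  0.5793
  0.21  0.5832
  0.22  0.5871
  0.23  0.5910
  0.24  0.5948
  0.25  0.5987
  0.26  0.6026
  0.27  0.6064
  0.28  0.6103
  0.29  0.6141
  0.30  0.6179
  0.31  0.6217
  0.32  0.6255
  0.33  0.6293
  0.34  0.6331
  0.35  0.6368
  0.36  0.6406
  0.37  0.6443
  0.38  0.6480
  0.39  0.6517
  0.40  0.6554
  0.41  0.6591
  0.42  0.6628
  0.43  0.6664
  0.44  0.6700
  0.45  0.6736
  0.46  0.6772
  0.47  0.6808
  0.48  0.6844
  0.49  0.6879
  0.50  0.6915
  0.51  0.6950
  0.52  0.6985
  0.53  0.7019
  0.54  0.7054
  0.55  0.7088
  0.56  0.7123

€104.59

T = 1;  σ√T = 0.4400
d₁ = [ln(400/480) + (0.055 + 0.44²/2)·1] / 0.4400 = [-0.1823 + 0.1518] / 0.4400 = -0.0694 → -0.07
d₂ = d₁ − σ√T = -0.0694 − 0.4400 = -0.5094 → -0.51
e^(−rT) = e^(−0.055·1) = 0.9465
N(−d₂) = N(0.51) = 0.6950;  N(−d₁) = N(0.07) = 0.5279
P = 480·0.9465·0.6950 − 400·0.5279 = 315.7524 − 211.1600 = 104.5924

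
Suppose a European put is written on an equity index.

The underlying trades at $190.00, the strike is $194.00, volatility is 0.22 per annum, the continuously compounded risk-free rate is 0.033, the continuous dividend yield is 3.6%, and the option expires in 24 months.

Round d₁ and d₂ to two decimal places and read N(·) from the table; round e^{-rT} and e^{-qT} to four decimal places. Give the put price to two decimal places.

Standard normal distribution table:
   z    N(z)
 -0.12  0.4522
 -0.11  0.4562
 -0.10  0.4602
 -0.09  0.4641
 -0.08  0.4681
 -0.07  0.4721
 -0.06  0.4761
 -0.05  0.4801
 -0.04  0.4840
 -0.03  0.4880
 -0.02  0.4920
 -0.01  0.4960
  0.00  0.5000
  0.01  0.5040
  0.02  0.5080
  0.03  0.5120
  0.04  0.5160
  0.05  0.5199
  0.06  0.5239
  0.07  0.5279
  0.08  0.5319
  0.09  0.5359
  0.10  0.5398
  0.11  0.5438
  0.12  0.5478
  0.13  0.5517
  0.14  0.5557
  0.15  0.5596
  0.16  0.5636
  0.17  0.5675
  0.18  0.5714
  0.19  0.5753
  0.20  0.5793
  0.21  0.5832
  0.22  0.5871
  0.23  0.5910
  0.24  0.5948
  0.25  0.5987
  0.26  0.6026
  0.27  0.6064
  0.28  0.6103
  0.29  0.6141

σ√T = 0.22·√2 = 0.3111
d₁ = [ln(190/194) + (0.033 − 0.036 + 0.22²/2)·2] / 0.3111 = [-0.0208 + 0.0424] / 0.3111 = 0.0693 → 0.07
d₂ = d₁ − σ√T = 0.0693 − 0.3111 = -0.2418 → -0.24
exp(−qT) = exp(−0.036·2) = 0.9305;  exp(−rT) = exp(−0.033·2) = 0.9361
P = 194·0.9361·N(0.24) − 190·0.9305·N(-0.07) = 194·0.9361·0.5948 − 190·0.9305·0.4721 = 108.0177 − 83.4649 = 24.5528

$24.55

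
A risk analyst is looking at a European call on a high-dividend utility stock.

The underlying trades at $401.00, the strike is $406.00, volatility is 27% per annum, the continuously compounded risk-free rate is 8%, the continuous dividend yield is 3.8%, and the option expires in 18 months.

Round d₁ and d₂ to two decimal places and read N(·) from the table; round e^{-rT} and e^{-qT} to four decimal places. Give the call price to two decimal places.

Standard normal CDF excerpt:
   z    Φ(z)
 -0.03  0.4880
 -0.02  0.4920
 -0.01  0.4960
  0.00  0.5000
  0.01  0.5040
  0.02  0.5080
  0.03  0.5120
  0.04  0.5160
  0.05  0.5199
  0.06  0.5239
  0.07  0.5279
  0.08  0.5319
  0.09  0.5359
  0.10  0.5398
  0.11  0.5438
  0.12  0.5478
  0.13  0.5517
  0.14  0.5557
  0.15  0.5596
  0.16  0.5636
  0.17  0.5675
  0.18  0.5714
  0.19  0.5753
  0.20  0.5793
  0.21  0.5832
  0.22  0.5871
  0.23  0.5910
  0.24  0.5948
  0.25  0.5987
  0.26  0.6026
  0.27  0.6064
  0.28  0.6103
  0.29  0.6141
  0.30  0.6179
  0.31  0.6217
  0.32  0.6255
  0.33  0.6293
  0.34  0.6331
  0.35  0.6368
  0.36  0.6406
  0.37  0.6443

σ√T = 0.27 × 1.2247 = 0.3307
d₁ = [ln(401/406) + (0.08 − 0.038 + 0.27²/2)·1.5] / 0.3307 = [-0.0124 + 0.1177] / 0.3307 = 0.3184 ≈ 0.32
d₂ = d₁ − σ√T = 0.3184 − 0.3307 = -0.0123 ≈ -0.01
exp(−qT) = exp(−0.038·1.5) = 0.9446;  exp(−rT) = exp(−0.08·1.5) = 0.8869
N(d₁) = N(0.32) = 0.6255;  N(d₂) = N(-0.01) = 0.4960
C = 401·0.9446·0.6255 − 406·0.8869·0.4960 = 236.9298 − 178.6004 = 58.3294

$58.33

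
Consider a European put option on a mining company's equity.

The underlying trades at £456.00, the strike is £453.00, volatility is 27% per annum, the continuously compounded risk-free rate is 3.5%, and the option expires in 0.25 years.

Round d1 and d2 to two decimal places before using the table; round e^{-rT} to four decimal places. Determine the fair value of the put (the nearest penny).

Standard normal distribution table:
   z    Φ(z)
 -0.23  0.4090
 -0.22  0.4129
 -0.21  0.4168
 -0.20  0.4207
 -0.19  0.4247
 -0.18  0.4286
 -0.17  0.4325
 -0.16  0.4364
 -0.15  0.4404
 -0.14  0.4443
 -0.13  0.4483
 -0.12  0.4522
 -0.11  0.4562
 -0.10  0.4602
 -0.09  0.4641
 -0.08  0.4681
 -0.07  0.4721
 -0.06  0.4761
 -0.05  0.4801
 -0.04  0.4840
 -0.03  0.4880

£20.15

σ√T = 0.27 × 0.5000 = 0.1350
d₁ = [ln(456/453) + (0.035 + 0.27²/2)·0.25] / 0.1350 = [0.0066 + 0.0179] / 0.1350 = 0.1812 → 0.18
d₂ = d₁ − σ√T = 0.1812 − 0.1350 = 0.0462 → 0.05
e^(−rT) = e^(−0.035·0.25) = 0.9913
N(−d₂) = N(-0.05) = 0.4801;  N(−d₁) = N(-0.18) = 0.4286
P = 453·0.9913·0.4801 − 456·0.4286 = 215.5932 − 195.4416 = 20.1516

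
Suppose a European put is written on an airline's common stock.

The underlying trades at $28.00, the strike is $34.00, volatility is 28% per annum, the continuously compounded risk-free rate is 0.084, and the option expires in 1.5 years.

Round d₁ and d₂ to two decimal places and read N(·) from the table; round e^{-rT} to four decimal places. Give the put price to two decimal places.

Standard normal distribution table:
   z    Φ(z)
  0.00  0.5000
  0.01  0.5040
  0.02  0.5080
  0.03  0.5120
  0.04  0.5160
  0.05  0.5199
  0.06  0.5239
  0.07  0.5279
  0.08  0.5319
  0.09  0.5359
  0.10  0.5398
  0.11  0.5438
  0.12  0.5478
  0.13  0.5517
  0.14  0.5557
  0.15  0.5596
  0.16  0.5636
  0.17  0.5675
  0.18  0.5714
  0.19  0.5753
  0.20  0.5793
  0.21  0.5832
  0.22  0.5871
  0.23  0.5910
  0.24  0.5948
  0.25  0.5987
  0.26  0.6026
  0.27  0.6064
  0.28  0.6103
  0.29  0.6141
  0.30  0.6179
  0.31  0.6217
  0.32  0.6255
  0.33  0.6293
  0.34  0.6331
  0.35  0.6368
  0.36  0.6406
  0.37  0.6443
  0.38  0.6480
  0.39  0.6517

T = 1.5;  σ√T = 0.3429
d₁ = [ln(28/34) + (0.084 + ½·0.28²)·1.5] / (σ√T) = (-0.1942 + 0.1848) / 0.3429 = -0.0273 → -0.03
d₂ = -0.0273 − 0.3429 = -0.3702 → -0.37
exp(−rT) = exp(−0.084·1.5) = 0.8816
N(−d₂) = N(0.37) = 0.6443;  N(−d₁) = N(0.03) = 0.5120
P = 34·0.8816·0.6443 − 28·0.5120 = 19.3125 − 14.3360 = 4.9765

$4.98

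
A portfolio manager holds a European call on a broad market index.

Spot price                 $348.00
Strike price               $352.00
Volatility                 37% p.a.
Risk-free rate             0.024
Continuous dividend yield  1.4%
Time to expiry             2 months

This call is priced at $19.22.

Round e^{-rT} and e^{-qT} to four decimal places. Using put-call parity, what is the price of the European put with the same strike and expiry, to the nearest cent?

$22.61

exp(−qT) = exp(−0.014·0.1667) = 0.9977;  exp(−rT) = exp(−0.024·0.1667) = 0.9960
Put-call parity: C − P = S·e^(−qT) − K·e^(−rT) = 348·0.9977 − 352·0.9960 = 347.1996 − 350.5920 = -3.3924
P = C − (C − P) = 19.22 − (-3.3924) = 22.6124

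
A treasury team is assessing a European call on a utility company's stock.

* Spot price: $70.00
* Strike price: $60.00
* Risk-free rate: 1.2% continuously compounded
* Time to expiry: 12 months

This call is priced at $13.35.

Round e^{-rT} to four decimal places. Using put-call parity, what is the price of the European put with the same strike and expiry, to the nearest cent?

$2.64

e^(−rT) = e^(−0.012·1) = 0.9881
Put-call parity: C − P = S − K·e^(−rT) = 70 − 60·0.9881 = 70 − 59.2860 = 10.7140
P = C − (C − P) = 13.35 − (10.7140) = 2.6360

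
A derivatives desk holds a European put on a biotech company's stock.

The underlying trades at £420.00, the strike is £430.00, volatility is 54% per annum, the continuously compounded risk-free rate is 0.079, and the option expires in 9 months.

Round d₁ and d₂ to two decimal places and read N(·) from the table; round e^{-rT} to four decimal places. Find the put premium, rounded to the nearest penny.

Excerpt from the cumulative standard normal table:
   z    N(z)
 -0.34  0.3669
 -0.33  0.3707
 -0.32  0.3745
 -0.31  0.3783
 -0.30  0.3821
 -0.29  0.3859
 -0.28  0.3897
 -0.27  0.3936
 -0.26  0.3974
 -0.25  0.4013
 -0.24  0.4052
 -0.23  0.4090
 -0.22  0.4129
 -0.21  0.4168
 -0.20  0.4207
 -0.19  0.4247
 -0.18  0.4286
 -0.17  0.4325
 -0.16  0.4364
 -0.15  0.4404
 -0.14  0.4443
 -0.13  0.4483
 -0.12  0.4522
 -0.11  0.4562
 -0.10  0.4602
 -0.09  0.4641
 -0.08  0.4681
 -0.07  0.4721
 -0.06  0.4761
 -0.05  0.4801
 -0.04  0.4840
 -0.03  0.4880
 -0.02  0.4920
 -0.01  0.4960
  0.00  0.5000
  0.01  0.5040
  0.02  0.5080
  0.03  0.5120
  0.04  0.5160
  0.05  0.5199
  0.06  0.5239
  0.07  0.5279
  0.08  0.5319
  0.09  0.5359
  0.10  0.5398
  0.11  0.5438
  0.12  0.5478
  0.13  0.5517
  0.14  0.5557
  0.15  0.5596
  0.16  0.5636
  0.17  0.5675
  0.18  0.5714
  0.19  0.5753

£69.53

σ√T = 0.54·√0.75 = 0.4677
d₁ = [ln(420/430) + (0.079 + ½·0.54²)·0.75] / (σ√T) = (-0.0235 + 0.1686) / 0.4677 = 0.3102 ⇒ 0.31
d₂ = 0.3102 − 0.4677 = -0.1574 ⇒ -0.16
exp(−rT) = exp(−0.079·0.75) = 0.9425
P = 430·0.9425·N(0.16) − 420·N(-0.31) = 430·0.9425·0.5636 − 420·0.3783 = 228.4130 − 158.8860 = 69.5270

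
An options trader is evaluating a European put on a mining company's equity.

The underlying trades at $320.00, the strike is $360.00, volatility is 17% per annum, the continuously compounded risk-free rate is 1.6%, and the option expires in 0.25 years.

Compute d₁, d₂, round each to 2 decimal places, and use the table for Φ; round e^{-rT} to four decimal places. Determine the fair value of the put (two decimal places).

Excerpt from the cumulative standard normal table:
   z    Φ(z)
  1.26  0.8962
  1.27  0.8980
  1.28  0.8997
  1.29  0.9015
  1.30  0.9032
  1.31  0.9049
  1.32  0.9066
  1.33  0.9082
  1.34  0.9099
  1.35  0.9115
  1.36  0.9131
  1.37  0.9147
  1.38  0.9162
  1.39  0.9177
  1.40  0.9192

$39.49

T = 0.25;  σ√T = 0.0850
d₁ = [ln(320/360) + (0.016 + ½·0.17²)·0.25] / (σ√T) = (-0.1178 + 0.0076) / 0.0850 = -1.2961 ⇒ -1.30
d₂ = -1.2961 − 0.0850 = -1.3811 ⇒ -1.38
e^(−rT) = e^(−0.016·0.25) = 0.9960
N(−d₂) = N(1.38) = 0.9162;  N(−d₁) = N(1.30) = 0.9032
P = 360·0.9960·0.9162 − 320·0.9032 = 328.5127 − 289.0240 = 39.4887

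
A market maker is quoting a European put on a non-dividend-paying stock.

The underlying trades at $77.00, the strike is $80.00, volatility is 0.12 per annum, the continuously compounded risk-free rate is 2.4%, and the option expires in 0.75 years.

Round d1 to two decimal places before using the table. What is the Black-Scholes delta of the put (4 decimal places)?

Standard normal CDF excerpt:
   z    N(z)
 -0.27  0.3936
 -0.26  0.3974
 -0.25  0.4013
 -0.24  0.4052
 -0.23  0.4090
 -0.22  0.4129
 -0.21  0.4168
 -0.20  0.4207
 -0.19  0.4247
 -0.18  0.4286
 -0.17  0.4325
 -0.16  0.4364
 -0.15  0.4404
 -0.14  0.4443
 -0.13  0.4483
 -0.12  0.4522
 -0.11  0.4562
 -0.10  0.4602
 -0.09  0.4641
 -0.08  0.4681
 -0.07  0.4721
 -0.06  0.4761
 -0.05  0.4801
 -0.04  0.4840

T = 0.75;  σ√T = 0.1039
ln(S/K) + (r + σ²/2)T = ln(77/80) + (0.024 + 0.12²/2)·0.75 = -0.0382 + 0.0234 = -0.0148
d₁ = -0.0148 / 0.1039 = -0.1426 ≈ -0.14
N(d₁) = N(-0.14) = 0.4443
Δ_put = N(d₁) − 1 = 0.4443 − 1 = -0.5557

-0.5557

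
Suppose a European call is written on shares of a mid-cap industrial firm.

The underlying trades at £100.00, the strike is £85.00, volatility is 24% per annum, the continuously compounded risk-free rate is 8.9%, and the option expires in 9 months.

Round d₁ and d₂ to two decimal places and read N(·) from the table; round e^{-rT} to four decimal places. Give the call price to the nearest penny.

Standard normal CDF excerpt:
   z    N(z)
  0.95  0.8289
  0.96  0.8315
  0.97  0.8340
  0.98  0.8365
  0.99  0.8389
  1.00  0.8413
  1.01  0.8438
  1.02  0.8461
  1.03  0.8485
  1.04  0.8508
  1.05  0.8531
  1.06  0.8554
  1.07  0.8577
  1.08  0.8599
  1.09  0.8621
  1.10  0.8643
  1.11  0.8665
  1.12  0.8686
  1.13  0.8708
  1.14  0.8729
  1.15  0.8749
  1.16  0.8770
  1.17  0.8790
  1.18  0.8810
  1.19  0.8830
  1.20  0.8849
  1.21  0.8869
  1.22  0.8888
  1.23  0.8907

σ√T = 0.24 × 0.8660 = 0.2078
d₁ = [ln(100/85) + (0.089 + 0.24²/2)·0.75] / 0.2078 = [0.1625 + 0.0883] / 0.2078 = 1.2070 which rounds to 1.21
d₂ = d₁ − σ√T = 1.2070 − 0.2078 = 0.9991 which rounds to 1.00
e^(−rT) = e^(−0.089·0.75) = 0.9354
N(d₁) = N(1.21) = 0.8869;  N(d₂) = N(1.00) = 0.8413
C = 100·0.8869 − 85·0.9354·0.8413 = 88.6900 − 66.8909 = 21.7991

£21.80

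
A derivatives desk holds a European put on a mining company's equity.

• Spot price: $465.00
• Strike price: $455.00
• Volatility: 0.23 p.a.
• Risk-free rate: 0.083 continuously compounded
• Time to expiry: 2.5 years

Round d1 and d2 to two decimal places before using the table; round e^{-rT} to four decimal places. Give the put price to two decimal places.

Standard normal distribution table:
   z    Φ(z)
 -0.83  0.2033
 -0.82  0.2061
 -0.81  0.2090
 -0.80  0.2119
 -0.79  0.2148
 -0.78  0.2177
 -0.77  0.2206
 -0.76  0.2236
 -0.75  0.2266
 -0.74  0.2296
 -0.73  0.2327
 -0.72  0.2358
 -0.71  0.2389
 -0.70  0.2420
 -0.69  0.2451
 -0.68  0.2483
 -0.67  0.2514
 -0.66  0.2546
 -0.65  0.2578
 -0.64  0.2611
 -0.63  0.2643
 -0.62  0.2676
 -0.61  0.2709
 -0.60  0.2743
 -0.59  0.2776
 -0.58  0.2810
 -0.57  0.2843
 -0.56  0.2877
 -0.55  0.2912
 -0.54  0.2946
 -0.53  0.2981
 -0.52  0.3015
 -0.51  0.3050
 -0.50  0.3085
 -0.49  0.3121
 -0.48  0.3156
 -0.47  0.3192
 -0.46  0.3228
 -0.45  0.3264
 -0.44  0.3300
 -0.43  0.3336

$23.50

σ√T = 0.23·√2.5 = 0.3637
d₁ = [ln(465/455) + (0.083 + 0.23²/2)·2.5] / 0.3637 = [0.0217 + 0.2736] / 0.3637 = 0.8122 ≈ 0.81
d₂ = d₁ − σ√T = 0.8122 − 0.3637 = 0.4485 ≈ 0.45
exp(−rT) = exp(−0.083·2.5) = 0.8126
P = 455·0.8126·N(-0.45) − 465·N(-0.81) = 455·0.8126·0.3264 − 465·0.2090 = 120.6809 − 97.1850 = 23.4959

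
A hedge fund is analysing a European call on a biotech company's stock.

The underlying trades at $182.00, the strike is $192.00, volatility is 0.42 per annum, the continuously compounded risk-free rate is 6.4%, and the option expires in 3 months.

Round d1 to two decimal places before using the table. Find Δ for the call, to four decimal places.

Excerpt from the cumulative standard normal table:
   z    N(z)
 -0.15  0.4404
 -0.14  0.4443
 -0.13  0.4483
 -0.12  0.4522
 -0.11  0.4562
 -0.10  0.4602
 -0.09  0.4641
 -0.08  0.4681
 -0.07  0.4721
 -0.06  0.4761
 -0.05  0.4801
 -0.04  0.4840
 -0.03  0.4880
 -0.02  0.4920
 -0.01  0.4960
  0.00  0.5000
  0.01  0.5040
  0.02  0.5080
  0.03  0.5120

0.4721

σ√T = 0.42·√0.25 = 0.2100
ln(S/K) + (r + σ²/2)T = ln(182/192) + (0.064 + 0.42²/2)·0.25 = -0.0535 + 0.0381 = -0.0154
d₁ = -0.0154 / 0.2100 = -0.0735 which rounds to -0.07
N(d₁) = N(-0.07) = 0.4721
Δ_call = N(d₁) = 0.4721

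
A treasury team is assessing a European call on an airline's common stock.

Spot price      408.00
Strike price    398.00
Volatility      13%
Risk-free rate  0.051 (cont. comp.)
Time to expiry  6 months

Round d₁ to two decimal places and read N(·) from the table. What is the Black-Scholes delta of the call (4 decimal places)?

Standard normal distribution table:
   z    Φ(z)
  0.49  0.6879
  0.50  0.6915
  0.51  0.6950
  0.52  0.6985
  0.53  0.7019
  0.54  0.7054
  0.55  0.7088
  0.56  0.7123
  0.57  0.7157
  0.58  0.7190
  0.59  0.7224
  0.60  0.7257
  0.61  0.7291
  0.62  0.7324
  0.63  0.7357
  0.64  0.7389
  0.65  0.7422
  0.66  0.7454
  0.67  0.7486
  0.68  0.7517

σ√T = 0.13·√0.5 = 0.0919
d₁ = [ln(408/398) + (0.051 + ½·0.13²)·0.5] / (σ√T) = (0.0248 + 0.0297) / 0.0919 = 0.5933 ≈ 0.59
N(d₁) = N(0.59) = 0.7224
Δ_call = N(d₁) = 0.7224

0.7224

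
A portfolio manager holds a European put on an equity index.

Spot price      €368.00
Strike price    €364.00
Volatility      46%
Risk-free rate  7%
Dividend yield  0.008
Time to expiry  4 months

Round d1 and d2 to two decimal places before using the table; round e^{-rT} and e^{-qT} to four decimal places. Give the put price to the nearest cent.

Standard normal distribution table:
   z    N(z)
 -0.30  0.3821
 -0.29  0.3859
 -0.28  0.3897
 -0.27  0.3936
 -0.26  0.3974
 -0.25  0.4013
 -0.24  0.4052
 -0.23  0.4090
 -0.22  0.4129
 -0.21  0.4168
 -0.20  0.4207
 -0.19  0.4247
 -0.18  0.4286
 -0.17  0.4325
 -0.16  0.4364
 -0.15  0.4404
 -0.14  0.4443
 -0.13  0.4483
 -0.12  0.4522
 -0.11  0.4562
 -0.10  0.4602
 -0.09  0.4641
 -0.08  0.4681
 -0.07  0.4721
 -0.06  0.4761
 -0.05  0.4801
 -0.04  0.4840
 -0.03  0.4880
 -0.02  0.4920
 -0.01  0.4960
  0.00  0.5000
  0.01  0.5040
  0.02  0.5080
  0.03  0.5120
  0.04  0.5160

σ√T = 0.46 × 0.5774 = 0.2656
d₁ = [ln(368/364) + (0.07 − 0.008 + ½·0.46²)·0.3333] / (σ√T) = (0.0109 + 0.0559) / 0.2656 = 0.2518 → 0.25
d₂ = 0.2518 − 0.2656 = -0.0138 → -0.01
exp(−qT) = exp(−0.008·0.3333) = 0.9973;  exp(−rT) = exp(−0.07·0.3333) = 0.9769
P = 364·0.9769·N(0.01) − 368·0.9973·N(-0.25) = 364·0.9769·0.5040 − 368·0.9973·0.4013 = 179.2182 − 147.2797 = 31.9385

€31.94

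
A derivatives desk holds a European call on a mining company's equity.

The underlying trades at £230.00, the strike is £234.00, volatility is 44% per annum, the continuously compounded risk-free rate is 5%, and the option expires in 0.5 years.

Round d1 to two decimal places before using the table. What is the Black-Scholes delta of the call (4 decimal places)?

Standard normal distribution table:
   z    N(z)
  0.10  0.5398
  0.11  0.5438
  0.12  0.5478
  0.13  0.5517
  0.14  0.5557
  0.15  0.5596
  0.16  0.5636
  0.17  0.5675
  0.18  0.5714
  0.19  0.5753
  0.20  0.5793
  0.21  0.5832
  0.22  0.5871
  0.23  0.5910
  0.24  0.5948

T = 0.5;  σ√T = 0.3111
d₁ = [ln(230/234) + (0.05 + 0.44²/2)·0.5] / 0.3111 = [-0.0172 + 0.0734] / 0.3111 = 0.1805 ≈ 0.18
N(d₁) = N(0.18) = 0.5714
Δ_call = N(d₁) = 0.5714

0.5714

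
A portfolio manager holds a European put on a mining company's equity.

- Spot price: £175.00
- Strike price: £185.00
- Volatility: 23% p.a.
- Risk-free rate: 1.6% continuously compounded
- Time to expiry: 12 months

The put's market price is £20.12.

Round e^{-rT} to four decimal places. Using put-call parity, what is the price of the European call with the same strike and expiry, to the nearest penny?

£13.06

e^(−rT) = e^(−0.016·1) = 0.9841
Put-call parity: C − P = S − K·e^(−rT) = 175 − 185·0.9841 = 175 − 182.0585 = -7.0585
C = P + (C − P) = 20.12 + (-7.0585) = 13.0615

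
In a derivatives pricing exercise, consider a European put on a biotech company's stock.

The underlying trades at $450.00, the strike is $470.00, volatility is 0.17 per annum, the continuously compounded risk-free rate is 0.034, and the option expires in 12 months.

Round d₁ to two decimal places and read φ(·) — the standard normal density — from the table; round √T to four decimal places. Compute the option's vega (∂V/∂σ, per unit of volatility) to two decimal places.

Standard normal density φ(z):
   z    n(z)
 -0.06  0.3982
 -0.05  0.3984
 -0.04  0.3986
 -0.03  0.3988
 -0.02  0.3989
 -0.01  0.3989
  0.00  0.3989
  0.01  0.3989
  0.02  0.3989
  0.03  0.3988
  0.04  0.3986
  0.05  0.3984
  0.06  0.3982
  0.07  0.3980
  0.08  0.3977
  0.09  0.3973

σ√T = 0.17·√1 = 0.1700
d₁ = [ln(450/470) + (0.034 + 0.17²/2)·1] / 0.1700 = [-0.0435 + 0.0485] / 0.1700 = 0.0292 ≈ 0.03
√T = √1 = 1.0000
φ(d₁) = φ(0.03) = 0.3988
vega = S·φ(d₁)·√T = 450·0.3988·1.0000 = 179.4600

179.46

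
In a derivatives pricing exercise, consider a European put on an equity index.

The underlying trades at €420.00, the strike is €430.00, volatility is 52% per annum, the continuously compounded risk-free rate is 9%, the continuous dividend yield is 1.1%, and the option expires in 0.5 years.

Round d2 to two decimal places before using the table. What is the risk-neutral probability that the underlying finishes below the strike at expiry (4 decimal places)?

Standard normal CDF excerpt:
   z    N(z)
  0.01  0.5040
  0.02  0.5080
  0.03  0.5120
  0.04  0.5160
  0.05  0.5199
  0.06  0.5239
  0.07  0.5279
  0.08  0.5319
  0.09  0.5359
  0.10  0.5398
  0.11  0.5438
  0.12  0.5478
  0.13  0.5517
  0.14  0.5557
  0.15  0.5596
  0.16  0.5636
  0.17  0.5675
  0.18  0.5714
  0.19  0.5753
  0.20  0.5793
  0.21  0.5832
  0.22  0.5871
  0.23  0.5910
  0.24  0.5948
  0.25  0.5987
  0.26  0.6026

0.5557

T = 0.5;  σ√T = 0.3677
ln(S/K) + (r − q + σ²/2)T = ln(420/430) + (0.09 − 0.011 + 0.52²/2)·0.5 = -0.0235 + 0.1071 = 0.0836
d₁ = 0.0836 / 0.3677 = 0.2273 → 0.23
d₂ = d₁ − σ√T = 0.2273 − 0.3677 = -0.1404 → -0.14
Risk-neutral Pr[S_T < K] = N(−d₂) = N(0.14) = 0.5557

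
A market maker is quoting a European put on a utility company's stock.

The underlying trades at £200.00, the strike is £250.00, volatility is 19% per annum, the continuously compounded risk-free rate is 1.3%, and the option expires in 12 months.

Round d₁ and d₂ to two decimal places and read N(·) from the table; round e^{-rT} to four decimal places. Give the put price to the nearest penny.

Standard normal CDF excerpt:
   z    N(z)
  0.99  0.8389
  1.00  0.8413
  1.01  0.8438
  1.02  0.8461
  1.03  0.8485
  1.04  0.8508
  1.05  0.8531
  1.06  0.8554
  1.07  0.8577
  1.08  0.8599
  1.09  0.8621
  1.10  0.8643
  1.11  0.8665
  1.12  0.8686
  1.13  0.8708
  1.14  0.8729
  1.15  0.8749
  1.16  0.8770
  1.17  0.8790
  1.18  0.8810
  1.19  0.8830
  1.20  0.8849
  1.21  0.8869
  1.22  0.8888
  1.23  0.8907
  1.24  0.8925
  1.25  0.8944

T = 1;  σ√T = 0.1900
ln(S/K) + (r + σ²/2)T = ln(200/250) + (0.013 + 0.19²/2)·1 = -0.2231 + 0.0311 = -0.1921
d₁ = -0.1921 / 0.1900 = -1.0110 ≈ -1.01
d₂ = d₁ − σ√T = -1.0110 − 0.1900 = -1.2010 ≈ -1.20
e^(−rT) = e^(−0.013·1) = 0.9871
P = 250·0.9871·N(1.20) − 200·N(1.01) = 250·0.9871·0.8849 − 200·0.8438 = 218.3712 − 168.7600 = 49.6112

£49.61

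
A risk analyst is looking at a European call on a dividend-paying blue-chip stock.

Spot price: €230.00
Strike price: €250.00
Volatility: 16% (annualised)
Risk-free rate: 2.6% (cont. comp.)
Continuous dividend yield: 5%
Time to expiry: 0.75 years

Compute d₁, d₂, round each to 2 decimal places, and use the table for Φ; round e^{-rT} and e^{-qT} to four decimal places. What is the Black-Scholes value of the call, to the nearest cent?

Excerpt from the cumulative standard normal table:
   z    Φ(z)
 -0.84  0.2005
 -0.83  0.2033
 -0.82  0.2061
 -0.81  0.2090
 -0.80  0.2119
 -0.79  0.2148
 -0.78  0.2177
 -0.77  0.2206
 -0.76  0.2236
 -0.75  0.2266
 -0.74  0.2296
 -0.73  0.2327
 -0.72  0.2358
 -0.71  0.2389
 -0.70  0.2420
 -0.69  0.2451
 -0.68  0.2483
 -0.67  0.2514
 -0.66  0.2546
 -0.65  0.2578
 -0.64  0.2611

σ√T = 0.16 × 0.8660 = 0.1386
d₁ = [ln(230/250) + (0.026 − 0.05 + 0.16²/2)·0.75] / 0.1386 = [-0.0834 − 0.0084] / 0.1386 = -0.6624 ≈ -0.66
d₂ = d₁ − σ√T = -0.6624 − 0.1386 = -0.8009 ≈ -0.80
e^(−qT) = e^(−0.05·0.75) = 0.9632;  e^(−rT) = e^(−0.026·0.75) = 0.9807
N(d₁) = N(-0.66) = 0.2546;  N(d₂) = N(-0.80) = 0.2119
C = 230·0.9632·0.2546 − 250·0.9807·0.2119 = 56.4031 − 51.9526 = 4.4505

€4.45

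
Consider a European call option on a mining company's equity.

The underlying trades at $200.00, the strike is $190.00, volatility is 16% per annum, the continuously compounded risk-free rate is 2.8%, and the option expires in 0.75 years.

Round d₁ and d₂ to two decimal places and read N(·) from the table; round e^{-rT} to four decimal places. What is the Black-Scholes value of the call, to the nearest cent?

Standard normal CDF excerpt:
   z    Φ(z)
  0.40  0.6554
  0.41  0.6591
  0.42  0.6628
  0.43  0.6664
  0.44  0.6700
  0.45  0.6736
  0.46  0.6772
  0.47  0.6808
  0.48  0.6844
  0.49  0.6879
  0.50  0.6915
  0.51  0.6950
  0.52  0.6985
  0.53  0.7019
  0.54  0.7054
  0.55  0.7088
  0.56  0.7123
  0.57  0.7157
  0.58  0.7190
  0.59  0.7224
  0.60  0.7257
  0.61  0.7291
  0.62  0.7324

$19.16

σ√T = 0.16 × 0.8660 = 0.1386
d₁ = [ln(200/190) + (0.028 + 0.16²/2)·0.75] / 0.1386 = [0.0513 + 0.0306] / 0.1386 = 0.5910 → 0.59
d₂ = d₁ − σ√T = 0.5910 − 0.1386 = 0.4524 → 0.45
exp(−rT) = exp(−0.028·0.75) = 0.9792
C = 200·N(0.59) − 190·0.9792·N(0.45) = 200·0.7224 − 190·0.9792·0.6736 = 144.4800 − 125.3219 = 19.1581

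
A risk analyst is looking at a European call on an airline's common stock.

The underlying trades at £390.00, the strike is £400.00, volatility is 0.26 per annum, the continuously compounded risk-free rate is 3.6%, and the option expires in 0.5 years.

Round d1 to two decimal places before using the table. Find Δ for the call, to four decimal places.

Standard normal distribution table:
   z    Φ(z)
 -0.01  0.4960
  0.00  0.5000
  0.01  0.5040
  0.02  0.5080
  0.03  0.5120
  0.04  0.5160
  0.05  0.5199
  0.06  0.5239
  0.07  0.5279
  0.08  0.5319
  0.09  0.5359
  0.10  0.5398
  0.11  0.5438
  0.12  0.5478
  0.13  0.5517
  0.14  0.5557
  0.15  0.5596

σ√T = 0.26 × 0.7071 = 0.1838
ln(S/K) + (r + σ²/2)T = ln(390/400) + (0.036 + 0.26²/2)·0.5 = -0.0253 + 0.0349 = 0.0096
d₁ = 0.0096 / 0.1838 = 0.0521 which rounds to 0.05
N(d₁) = N(0.05) = 0.5199
Δ_call = N(d₁) = 0.5199

0.5199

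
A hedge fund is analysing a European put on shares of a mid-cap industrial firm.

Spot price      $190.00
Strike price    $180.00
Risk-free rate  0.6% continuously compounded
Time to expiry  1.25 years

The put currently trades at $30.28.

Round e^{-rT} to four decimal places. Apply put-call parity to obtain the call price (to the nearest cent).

$41.63

e^(−rT) = e^(−0.006·1.25) = 0.9925
Put-call parity: C − P = S − K·e^(−rT) = 190 − 180·0.9925 = 190 − 178.6500 = 11.3500
C = P + (C − P) = 30.28 + (11.3500) = 41.6300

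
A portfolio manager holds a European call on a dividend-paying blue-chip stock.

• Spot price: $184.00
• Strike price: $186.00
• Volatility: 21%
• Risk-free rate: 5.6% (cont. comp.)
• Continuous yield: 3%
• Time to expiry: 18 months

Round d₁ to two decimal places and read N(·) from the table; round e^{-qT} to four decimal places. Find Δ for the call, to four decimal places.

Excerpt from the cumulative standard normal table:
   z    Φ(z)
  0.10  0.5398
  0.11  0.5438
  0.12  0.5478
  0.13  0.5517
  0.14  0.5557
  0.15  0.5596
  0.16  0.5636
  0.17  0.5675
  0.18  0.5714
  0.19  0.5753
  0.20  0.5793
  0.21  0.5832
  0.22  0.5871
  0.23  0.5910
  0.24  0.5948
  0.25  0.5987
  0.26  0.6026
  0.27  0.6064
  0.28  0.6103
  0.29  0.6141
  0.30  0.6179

σ√T = 0.21 × 1.2247 = 0.2572
d₁ = [ln(184/186) + (0.056 − 0.03 + 0.21²/2)·1.5] / 0.2572 = [-0.0108 + 0.0721] / 0.2572 = 0.2382 → 0.24
N(d₁) = N(0.24) = 0.5948
Δ_call = e^(−qT)·N(d₁) = 0.9560·0.5948 = 0.5686

0.5686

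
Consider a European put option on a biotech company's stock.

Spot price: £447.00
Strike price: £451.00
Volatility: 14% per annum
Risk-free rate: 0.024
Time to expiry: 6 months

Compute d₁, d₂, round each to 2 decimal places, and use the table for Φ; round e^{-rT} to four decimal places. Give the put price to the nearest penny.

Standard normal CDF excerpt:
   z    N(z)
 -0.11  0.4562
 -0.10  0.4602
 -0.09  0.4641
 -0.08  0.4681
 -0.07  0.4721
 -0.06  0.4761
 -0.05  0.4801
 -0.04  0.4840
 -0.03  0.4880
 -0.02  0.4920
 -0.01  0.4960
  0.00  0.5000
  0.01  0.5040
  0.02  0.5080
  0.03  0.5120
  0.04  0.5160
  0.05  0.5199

£17.14

σ√T = 0.14 × 0.7071 = 0.0990
d₁ = [ln(447/451) + (0.024 + 0.14²/2)·0.5] / 0.0990 = [-0.0089 + 0.0169] / 0.0990 = 0.0807 ⇒ 0.08
d₂ = d₁ − σ√T = 0.0807 − 0.0990 = -0.0183 ⇒ -0.02
e^(−rT) = e^(−0.024·0.5) = 0.9881
N(−d₂) = N(0.02) = 0.5080;  N(−d₁) = N(-0.08) = 0.4681
P = 451·0.9881·0.5080 − 447·0.4681 = 226.3816 − 209.2407 = 17.1409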